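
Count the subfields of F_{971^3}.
F_{971^3} has 2 subfields

The subfields of F_{p^n} are exactly the fields F_{p^d} for d | n (each is the fixed field of the unique index-d subgroup of Gal(F_{p^n}/F_p) ≅ Z/nZ). The divisors of n = 3 are {1, 3}, giving 2 subfields: F_{971^1}, F_{971^3}.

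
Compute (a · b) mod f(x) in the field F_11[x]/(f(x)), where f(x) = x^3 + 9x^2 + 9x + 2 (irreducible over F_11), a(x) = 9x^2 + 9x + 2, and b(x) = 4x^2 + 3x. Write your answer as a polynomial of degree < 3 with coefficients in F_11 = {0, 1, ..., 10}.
a · b ≡ 3x^2 + 6x + 5 (mod f(x))

Multiply in F_11[x]: a(x)·b(x) = (9x^2 + 9x + 2)·(4x^2 + 3x) = 3x^4 + 8x^3 + 2x^2 + 6x. This has degree ≥ 3, so divide by f(x) over F_11: 3x^4 + 8x^3 + 2x^2 + 6x = (3x + 3)·(x^3 + 9x^2 + 9x + 2) + (3x^2 + 6x + 5). Hence a·b ≡ 3x^2 + 6x + 5 (mod f). (F_11[x]/(f) is a field with 11^3 = 1331 elements since f is irreducible of degree 3.)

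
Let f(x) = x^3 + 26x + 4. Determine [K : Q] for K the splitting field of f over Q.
[K : Q] = 6

By the rational root test, any rational root of the monic integer polynomial f(x) = x^3 + 26x + 4 must be an integer dividing the constant term 4, i.e. one of ±{1, 2, 4}. Evaluating: f(1) = 31, f(-1) = -23, f(2) = 64, f(-2) = -56, f(4) = 172, f(-4) = -164; none is 0, so f has no rational root and is therefore irreducible over Q (a cubic with no linear factor over a field is irreducible). For an irreducible cubic, the Galois group is A_3 or S_3 according as the discriminant disc(f) = -4a^3 - 27b^2 = -4·(26)^3 - 27·(4)^2 = -70736 is or is not a square in Q. Here disc(f) = -70736 is not a perfect square in Q, so the Galois group of f over Q is not contained in A_3 and must be all of S_3. The splitting field has degree |S_3| = 6 over Q, so [K : Q] = 6.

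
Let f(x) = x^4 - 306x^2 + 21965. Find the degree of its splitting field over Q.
[K : Q] = 4

Solving the quadratic in x^2: x^2 = (306 ± √(306^2 - 4·21965))/2 = (306 ± √5776)/2 = (306 ± 76)/2, giving x^2 = 115 or x^2 = 191. So f(x) = (x^2 - 115)(x^2 - 191) and the roots of f are ±√115, ±√191. Hence the splitting field is K = Q(√115, √191). Since 115 and 191 are distinct squarefree integers > 1, their product 21965 is not a perfect square, so √191 ∉ Q(√115). By the tower law [K:Q] = [Q(√115,√191):Q(√115)] · [Q(√115):Q] = 2 · 2 = 4.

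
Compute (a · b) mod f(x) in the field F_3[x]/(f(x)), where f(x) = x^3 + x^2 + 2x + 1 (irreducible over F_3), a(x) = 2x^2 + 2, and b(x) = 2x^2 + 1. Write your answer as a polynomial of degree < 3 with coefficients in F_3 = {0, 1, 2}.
a · b ≡ 2x^2 + x (mod f(x))

Multiply in F_3[x]: a(x)·b(x) = (2x^2 + 2)·(2x^2 + 1) = x^4 + 2. This has degree ≥ 3, so divide by f(x) over F_3: x^4 + 2 = (x + 2)·(x^3 + x^2 + 2x + 1) + (2x^2 + x). Hence a·b ≡ 2x^2 + x (mod f). (F_3[x]/(f) is a field with 3^3 = 27 elements since f is irreducible of degree 3.)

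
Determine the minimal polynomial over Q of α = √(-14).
m_α(x) = x^2 + 14

α satisfies α^2 + 14 = 0, so x^2 + 14 annihilates α. Since d = -14 is squarefree and ≠ 1, it is not a perfect square in Q, so x^2 + 14 has no rational root and is therefore irreducible over Q (a degree-2 polynomial over a field is irreducible iff it has no root). Hence m_α(x) = x^2 + 14.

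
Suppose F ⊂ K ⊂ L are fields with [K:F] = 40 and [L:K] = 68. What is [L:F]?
[L:F] = 2720

The tower law says that for any tower of field extensions F ⊂ K ⊂ L with finite degrees, [L:F] = [L:K] · [K:F]. Here this gives [L:F] = 68 · 40 = 2720.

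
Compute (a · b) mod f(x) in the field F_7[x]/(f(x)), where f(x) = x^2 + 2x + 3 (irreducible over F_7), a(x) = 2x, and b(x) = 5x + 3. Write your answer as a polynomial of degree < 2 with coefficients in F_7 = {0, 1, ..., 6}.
a · b ≡ 5 (mod f(x))

Multiply in F_7[x]: a(x)·b(x) = (2x)·(5x + 3) = 3x^2 + 6x. This has degree ≥ 2, so divide by f(x) over F_7: 3x^2 + 6x = (3)·(x^2 + 2x + 3) + (5). Hence a·b ≡ 5 (mod f). (F_7[x]/(f) is a field with 7^2 = 49 elements since f is irreducible of degree 2.)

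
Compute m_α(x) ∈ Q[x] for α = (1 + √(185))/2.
m_α(x) = x^2 - x - 46

From 2α - 1 = √(185), squaring gives (2α - 1)^2 = 185, i.e. 4α^2 - 4α + 1 = 185, so α^2 - α + (1 - 185)/4 = 0. Since 185 ≡ 1 (mod 4), (1 - 185)/4 = -46 ∈ Z. The polynomial x^2 - x - 46 has discriminant 1 - 4·(-46) = 185, which is not a perfect square in Q (d = 185 is squarefree and ≠ 1), so x^2 - x - 46 is irreducible over Q. It is the minimal polynomial of α.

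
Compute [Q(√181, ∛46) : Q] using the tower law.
[Q(√181, ∛46) : Q] = 6

Let L = Q(√181, ∛46). Since Q(√181) ⊂ L and [Q(√181):Q] = 2, the tower law gives 2 | [L:Q]. Likewise Q(∛46) ⊂ L with [Q(∛46):Q] = 3 (because 46 is not a perfect cube), so 3 | [L:Q]. As gcd(2,3) = 1, [L:Q] is divisible by 6. Conversely L is generated over Q by √181 and ∛46, so [L:Q] ≤ 2·3 = 6. Therefore [Q(√181, ∛46) : Q] = 6.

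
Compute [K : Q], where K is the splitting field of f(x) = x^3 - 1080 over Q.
[K : Q] = 6

The roots of x^3 - 1080 are ∛1080, ω∛1080, ω^2∛1080 where ω = e^(2πi/3) is a primitive cube root of unity, so K = Q(∛1080, ω). Now [Q(∛1080):Q] = 3 (since 1080 is not a perfect cube, x^3 - 1080 is irreducible) and [Q(ω):Q] = 2. Both 2 and 3 divide [K:Q], and [K:Q] ≤ 3·2 = 6, so [K:Q] = 6. (Equivalently: Q(∛1080) ⊂ R but ω ∉ R, so [K : Q(∛1080)] = 2.)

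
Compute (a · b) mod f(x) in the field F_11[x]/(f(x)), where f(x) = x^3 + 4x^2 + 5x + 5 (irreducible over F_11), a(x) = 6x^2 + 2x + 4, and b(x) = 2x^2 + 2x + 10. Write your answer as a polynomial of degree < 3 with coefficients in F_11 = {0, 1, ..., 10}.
a · b ≡ 8x^2 + 7x + 2 (mod f(x))

Multiply in F_11[x]: a(x)·b(x) = (6x^2 + 2x + 4)·(2x^2 + 2x + 10) = x^4 + 5x^3 + 6x^2 + 6x + 7. This has degree ≥ 3, so divide by f(x) over F_11: x^4 + 5x^3 + 6x^2 + 6x + 7 = (x + 1)·(x^3 + 4x^2 + 5x + 5) + (8x^2 + 7x + 2). Hence a·b ≡ 8x^2 + 7x + 2 (mod f). (F_11[x]/(f) is a field with 11^3 = 1331 elements since f is irreducible of degree 3.)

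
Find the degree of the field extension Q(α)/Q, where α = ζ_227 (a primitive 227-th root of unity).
[Q(α):Q] = 226

The minimal polynomial of ζ_227 over Q is the 227-th cyclotomic polynomial Φ_227(x), which is irreducible over Q and has degree φ(227) = 226. Hence [Q(α):Q] = φ(227) = 226.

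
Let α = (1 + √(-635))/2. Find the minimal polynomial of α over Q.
m_α(x) = x^2 - x + 159

From 2α - 1 = √(-635), squaring gives (2α - 1)^2 = -635, i.e. 4α^2 - 4α + 1 = -635, so α^2 - α + (1 + 635)/4 = 0. Since -635 ≡ 1 (mod 4), (1 + 635)/4 = 159 ∈ Z. The polynomial x^2 - x + 159 has discriminant 1 - 4·(159) = -635, which is not a perfect square in Q (d = -635 is squarefree and ≠ 1), so x^2 - x + 159 is irreducible over Q. It is the minimal polynomial of α.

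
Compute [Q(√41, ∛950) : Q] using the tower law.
[Q(√41, ∛950) : Q] = 6

Let L = Q(√41, ∛950). Since Q(√41) ⊂ L and [Q(√41):Q] = 2, the tower law gives 2 | [L:Q]. Likewise Q(∛950) ⊂ L with [Q(∛950):Q] = 3 (because 950 is not a perfect cube), so 3 | [L:Q]. As gcd(2,3) = 1, [L:Q] is divisible by 6. Conversely L is generated over Q by √41 and ∛950, so [L:Q] ≤ 2·3 = 6. Therefore [Q(√41, ∛950) : Q] = 6.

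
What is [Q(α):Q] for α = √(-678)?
[Q(α):Q] = 2

[Q(α):Q] equals the degree of the minimal polynomial of α. Here α^2 = -678 and x^2 + 678 is irreducible (d = -678 is squarefree, ≠ 1, hence not a square), so deg(m_α) = 2. Thus [Q(α):Q] = 2.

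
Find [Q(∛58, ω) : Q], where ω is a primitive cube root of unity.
[Q(∛58, ω) : Q] = 6

[Q(∛58):Q] = 3 (min poly x^3 - 58, irreducible since 58 is not a perfect cube). [Q(ω):Q] = 2 (min poly x^2 + x + 1). Since Q(∛58) ⊂ R and ω ∉ R, we have ω ∉ Q(∛58), so x^2 + x + 1 remains irreducible over Q(∛58) and [Q(∛58, ω) : Q(∛58)] = 2. By the tower law, [Q(∛58, ω) : Q] = 3 · 2 = 6. (In fact Q(∛58, ω) is the splitting field of x^3 - 58 over Q.)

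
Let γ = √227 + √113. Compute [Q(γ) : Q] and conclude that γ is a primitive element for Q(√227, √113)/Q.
[Q(γ) : Q] = 4 (equivalently, Q(γ) = Q(√227, √113))

Obviously Q(γ) ⊆ Q(√227, √113), and [Q(√227, √113):Q] = 4 (since 227, 113 are distinct squarefree integers > 1 with 25651 not a perfect square). To show equality we compute the minimal polynomial of γ. From γ = √227 + √113: γ^2 = 227 + 2√(25651) + 113 = 340 + 2√(25651), so γ^2 - 340 = 2√(25651); squaring, (γ^2 - 340)^2 = 4·25651, i.e. γ^4 - 680γ^2 + 115600 - 102604 = 0, i.e. γ^4 - 680γ^2 + 12996 = 0. So γ is a root of x^4 - 680x^2 + 12996. This polynomial is irreducible over Q: it has no rational root (each ±√227 ± √113 is irrational), and any factorization into two quadratics over Q would force √(25651) ∈ Q (pairing opposite roots) or √227, √113 ∈ Q (other pairings), all impossible. Hence [Q(γ):Q] = 4 = [Q(√227, √113):Q], so Q(γ) = Q(√227, √113).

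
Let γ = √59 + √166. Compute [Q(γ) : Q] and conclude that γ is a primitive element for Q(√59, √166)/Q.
[Q(γ) : Q] = 4 (equivalently, Q(γ) = Q(√59, √166))

Obviously Q(γ) ⊆ Q(√59, √166), and [Q(√59, √166):Q] = 4 (since 59, 166 are distinct squarefree integers > 1 with 9794 not a perfect square). To show equality we compute the minimal polynomial of γ. From γ = √59 + √166: γ^2 = 59 + 2√(9794) + 166 = 225 + 2√(9794), so γ^2 - 225 = 2√(9794); squaring, (γ^2 - 225)^2 = 4·9794, i.e. γ^4 - 450γ^2 + 50625 - 39176 = 0, i.e. γ^4 - 450γ^2 + 11449 = 0. So γ is a root of x^4 - 450x^2 + 11449. This polynomial is irreducible over Q: it has no rational root (each ±√59 ± √166 is irrational), and any factorization into two quadratics over Q would force √(9794) ∈ Q (pairing opposite roots) or √59, √166 ∈ Q (other pairings), all impossible. Hence [Q(γ):Q] = 4 = [Q(√59, √166):Q], so Q(γ) = Q(√59, √166).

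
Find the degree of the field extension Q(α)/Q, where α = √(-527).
[Q(α):Q] = 2

[Q(α):Q] equals the degree of the minimal polynomial of α. Here α^2 = -527 and x^2 + 527 is irreducible (d = -527 is squarefree, ≠ 1, hence not a square), so deg(m_α) = 2. Thus [Q(α):Q] = 2.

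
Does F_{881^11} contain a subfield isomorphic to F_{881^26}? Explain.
No: F_{881^26} is not a subfield of F_{881^11}

F_{p^m} embeds in F_{p^n} iff m | n. Here 26 ∤ 11 (since 11 = 0·26 + 11 with remainder 11 ≠ 0), so F_{881^26} is not a subfield of F_{881^11}. Equivalently: if it were, the tower law would give 26 = [F_{881^26}:F_881] dividing [F_{881^11}:F_881] = 11, contradiction.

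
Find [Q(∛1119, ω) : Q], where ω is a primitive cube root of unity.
[Q(∛1119, ω) : Q] = 6

[Q(∛1119):Q] = 3 (min poly x^3 - 1119, irreducible since 1119 is not a perfect cube). [Q(ω):Q] = 2 (min poly x^2 + x + 1). Since Q(∛1119) ⊂ R and ω ∉ R, we have ω ∉ Q(∛1119), so x^2 + x + 1 remains irreducible over Q(∛1119) and [Q(∛1119, ω) : Q(∛1119)] = 2. By the tower law, [Q(∛1119, ω) : Q] = 3 · 2 = 6. (In fact Q(∛1119, ω) is the splitting field of x^3 - 1119 over Q.)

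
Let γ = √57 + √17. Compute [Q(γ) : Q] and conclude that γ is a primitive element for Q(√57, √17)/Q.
[Q(γ) : Q] = 4 (equivalently, Q(γ) = Q(√57, √17))

Obviously Q(γ) ⊆ Q(√57, √17), and [Q(√57, √17):Q] = 4 (since 57, 17 are distinct squarefree integers > 1 with 969 not a perfect square). To show equality we compute the minimal polynomial of γ. From γ = √57 + √17: γ^2 = 57 + 2√(969) + 17 = 74 + 2√(969), so γ^2 - 74 = 2√(969); squaring, (γ^2 - 74)^2 = 4·969, i.e. γ^4 - 148γ^2 + 5476 - 3876 = 0, i.e. γ^4 - 148γ^2 + 1600 = 0. So γ is a root of x^4 - 148x^2 + 1600. This polynomial is irreducible over Q: it has no rational root (each ±√57 ± √17 is irrational), and any factorization into two quadratics over Q would force √(969) ∈ Q (pairing opposite roots) or √57, √17 ∈ Q (other pairings), all impossible. Hence [Q(γ):Q] = 4 = [Q(√57, √17):Q], so Q(γ) = Q(√57, √17).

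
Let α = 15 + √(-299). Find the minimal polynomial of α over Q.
m_α(x) = x^2 - 30x + 524

From α - 15 = √(-299), squaring gives (α - 15)^2 = -299, i.e. α^2 - 30α + 225 = -299, so α^2 - 30α + 524 = 0. The discriminant of x^2 - 30x + 524 is (-30)^2 - 4·(524) = 900 - 2096 = -1196, and 4·(-299) is not a perfect square in Q since -299 is squarefree and ≠ 1. Hence x^2 - 30x + 524 is irreducible over Q and is the minimal polynomial of α.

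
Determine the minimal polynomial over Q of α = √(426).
m_α(x) = x^2 - 426

α satisfies α^2 - 426 = 0, so x^2 - 426 annihilates α. Since d = 426 is squarefree and ≠ 1, it is not a perfect square in Q, so x^2 - 426 has no rational root and is therefore irreducible over Q (a degree-2 polynomial over a field is irreducible iff it has no root). Hence m_α(x) = x^2 - 426.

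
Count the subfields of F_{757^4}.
F_{757^4} has 3 subfields

The subfields of F_{p^n} are exactly the fields F_{p^d} for d | n (each is the fixed field of the unique index-d subgroup of Gal(F_{p^n}/F_p) ≅ Z/nZ). The divisors of n = 4 are {1, 2, 4}, giving 3 subfields: F_{757^1}, F_{757^2}, F_{757^4}.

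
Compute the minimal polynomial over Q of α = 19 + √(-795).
m_α(x) = x^2 - 38x + 1156

From α - 19 = √(-795), squaring gives (α - 19)^2 = -795, i.e. α^2 - 38α + 361 = -795, so α^2 - 38α + 1156 = 0. The discriminant of x^2 - 38x + 1156 is (-38)^2 - 4·(1156) = 1444 - 4624 = -3180, and 4·(-795) is not a perfect square in Q since -795 is squarefree and ≠ 1. Hence x^2 - 38x + 1156 is irreducible over Q and is the minimal polynomial of α.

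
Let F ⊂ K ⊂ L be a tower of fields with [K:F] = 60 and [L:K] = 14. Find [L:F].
[L:F] = 840

The tower law says that for any tower of field extensions F ⊂ K ⊂ L with finite degrees, [L:F] = [L:K] · [K:F]. Here this gives [L:F] = 14 · 60 = 840.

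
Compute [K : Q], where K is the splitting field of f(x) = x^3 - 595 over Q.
[K : Q] = 6

The roots of x^3 - 595 are ∛595, ω∛595, ω^2∛595 where ω = e^(2πi/3) is a primitive cube root of unity, so K = Q(∛595, ω). Now [Q(∛595):Q] = 3 (since 595 is not a perfect cube, x^3 - 595 is irreducible) and [Q(ω):Q] = 2. Both 2 and 3 divide [K:Q], and [K:Q] ≤ 3·2 = 6, so [K:Q] = 6. (Equivalently: Q(∛595) ⊂ R but ω ∉ R, so [K : Q(∛595)] = 2.)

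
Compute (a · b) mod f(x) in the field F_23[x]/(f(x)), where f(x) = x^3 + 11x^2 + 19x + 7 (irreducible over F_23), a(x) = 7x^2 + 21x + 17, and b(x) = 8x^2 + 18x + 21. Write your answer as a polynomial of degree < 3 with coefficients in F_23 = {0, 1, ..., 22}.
a · b ≡ 11x^2 + 10x + 12 (mod f(x))

Multiply in F_23[x]: a(x)·b(x) = (7x^2 + 21x + 17)·(8x^2 + 18x + 21) = 10x^4 + 18x^3 + 17x^2 + 11x + 12. This has degree ≥ 3, so divide by f(x) over F_23: 10x^4 + 18x^3 + 17x^2 + 11x + 12 = (10x)·(x^3 + 11x^2 + 19x + 7) + (11x^2 + 10x + 12). Hence a·b ≡ 11x^2 + 10x + 12 (mod f). (F_23[x]/(f) is a field with 23^3 = 12167 elements since f is irreducible of degree 3.)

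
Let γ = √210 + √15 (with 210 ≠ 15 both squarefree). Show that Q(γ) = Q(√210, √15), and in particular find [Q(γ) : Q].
[Q(γ) : Q] = 4 (equivalently, Q(γ) = Q(√210, √15))

Obviously Q(γ) ⊆ Q(√210, √15), and [Q(√210, √15):Q] = 4 (since 210, 15 are distinct squarefree integers > 1 with 3150 not a perfect square). To show equality we compute the minimal polynomial of γ. From γ = √210 + √15: γ^2 = 210 + 2√(3150) + 15 = 225 + 2√(3150), so γ^2 - 225 = 2√(3150); squaring, (γ^2 - 225)^2 = 4·3150, i.e. γ^4 - 450γ^2 + 50625 - 12600 = 0, i.e. γ^4 - 450γ^2 + 38025 = 0. So γ is a root of x^4 - 450x^2 + 38025. This polynomial is irreducible over Q: it has no rational root (each ±√210 ± √15 is irrational), and any factorization into two quadratics over Q would force √(3150) ∈ Q (pairing opposite roots) or √210, √15 ∈ Q (other pairings), all impossible. Hence [Q(γ):Q] = 4 = [Q(√210, √15):Q], so Q(γ) = Q(√210, √15).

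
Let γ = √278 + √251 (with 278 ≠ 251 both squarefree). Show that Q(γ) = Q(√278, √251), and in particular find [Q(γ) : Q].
[Q(γ) : Q] = 4 (equivalently, Q(γ) = Q(√278, √251))

Obviously Q(γ) ⊆ Q(√278, √251), and [Q(√278, √251):Q] = 4 (since 278, 251 are distinct squarefree integers > 1 with 69778 not a perfect square). To show equality we compute the minimal polynomial of γ. From γ = √278 + √251: γ^2 = 278 + 2√(69778) + 251 = 529 + 2√(69778), so γ^2 - 529 = 2√(69778); squaring, (γ^2 - 529)^2 = 4·69778, i.e. γ^4 - 1058γ^2 + 279841 - 279112 = 0, i.e. γ^4 - 1058γ^2 + 729 = 0. So γ is a root of x^4 - 1058x^2 + 729. This polynomial is irreducible over Q: it has no rational root (each ±√278 ± √251 is irrational), and any factorization into two quadratics over Q would force √(69778) ∈ Q (pairing opposite roots) or √278, √251 ∈ Q (other pairings), all impossible. Hence [Q(γ):Q] = 4 = [Q(√278, √251):Q], so Q(γ) = Q(√278, √251).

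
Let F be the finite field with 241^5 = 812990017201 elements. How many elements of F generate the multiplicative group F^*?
There are φ(812990017200) = 213243264000 primitive elements

F_q^* is cyclic of order q - 1 = 812990017200. A cyclic group of order m has exactly φ(m) generators. Here m = 812990017200 = 2^4 · 3 · 5^2 · 61 · 11106421, so the number of primitive elements is φ(812990017200) = 213243264000.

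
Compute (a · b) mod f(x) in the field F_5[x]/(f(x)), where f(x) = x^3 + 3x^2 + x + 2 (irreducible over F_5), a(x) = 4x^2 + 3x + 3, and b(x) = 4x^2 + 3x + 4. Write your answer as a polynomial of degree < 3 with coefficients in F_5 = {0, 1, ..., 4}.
a · b ≡ 3x^2 + 3x (mod f(x))

Multiply in F_5[x]: a(x)·b(x) = (4x^2 + 3x + 3)·(4x^2 + 3x + 4) = x^4 + 4x^3 + 2x^2 + x + 2. This has degree ≥ 3, so divide by f(x) over F_5: x^4 + 4x^3 + 2x^2 + x + 2 = (x + 1)·(x^3 + 3x^2 + x + 2) + (3x^2 + 3x). Hence a·b ≡ 3x^2 + 3x (mod f). (F_5[x]/(f) is a field with 5^3 = 125 elements since f is irreducible of degree 3.)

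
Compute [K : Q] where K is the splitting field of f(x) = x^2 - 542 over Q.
[K : Q] = 2

f(x) = x^2 - 542 factors as (x - √542)(x + √542). The splitting field is K = Q(√542). Since 542 is squarefree and > 1, it is not a perfect square, so x^2 - 542 is irreducible over Q and [Q(√542) : Q] = 2. Hence [K : Q] = 2.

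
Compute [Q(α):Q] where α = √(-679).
[Q(α):Q] = 2

[Q(α):Q] equals the degree of the minimal polynomial of α. Here α^2 = -679 and x^2 + 679 is irreducible (d = -679 is squarefree, ≠ 1, hence not a square), so deg(m_α) = 2. Thus [Q(α):Q] = 2.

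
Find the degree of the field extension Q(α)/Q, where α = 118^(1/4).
[Q(α):Q] = 4

α is a root of x^4 - 118. By Eisenstein's criterion at the prime p = 2 (which divides the constant term 118 but p^2 = 4 does not, since 118 is squarefree), x^4 - 118 is irreducible over Q. Hence [Q(α):Q] = 4.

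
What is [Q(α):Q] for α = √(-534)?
[Q(α):Q] = 2

[Q(α):Q] equals the degree of the minimal polynomial of α. Here α^2 = -534 and x^2 + 534 is irreducible (d = -534 is squarefree, ≠ 1, hence not a square), so deg(m_α) = 2. Thus [Q(α):Q] = 2.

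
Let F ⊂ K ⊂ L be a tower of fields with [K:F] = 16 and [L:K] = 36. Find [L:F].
[L:F] = 576

The tower law says that for any tower of field extensions F ⊂ K ⊂ L with finite degrees, [L:F] = [L:K] · [K:F]. Here this gives [L:F] = 36 · 16 = 576.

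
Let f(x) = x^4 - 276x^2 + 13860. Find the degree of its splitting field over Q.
[K : Q] = 4

Solving the quadratic in x^2: x^2 = (276 ± √(276^2 - 4·13860))/2 = (276 ± √20736)/2 = (276 ± 144)/2, giving x^2 = 210 or x^2 = 66. So f(x) = (x^2 - 210)(x^2 - 66) and the roots of f are ±√210, ±√66. Hence the splitting field is K = Q(√210, √66). Since 210 and 66 are distinct squarefree integers > 1, their product 13860 is not a perfect square, so √66 ∉ Q(√210). By the tower law [K:Q] = [Q(√210,√66):Q(√210)] · [Q(√210):Q] = 2 · 2 = 4.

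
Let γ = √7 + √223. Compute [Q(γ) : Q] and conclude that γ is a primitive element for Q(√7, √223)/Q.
[Q(γ) : Q] = 4 (equivalently, Q(γ) = Q(√7, √223))

Obviously Q(γ) ⊆ Q(√7, √223), and [Q(√7, √223):Q] = 4 (since 7, 223 are distinct squarefree integers > 1 with 1561 not a perfect square). To show equality we compute the minimal polynomial of γ. From γ = √7 + √223: γ^2 = 7 + 2√(1561) + 223 = 230 + 2√(1561), so γ^2 - 230 = 2√(1561); squaring, (γ^2 - 230)^2 = 4·1561, i.e. γ^4 - 460γ^2 + 52900 - 6244 = 0, i.e. γ^4 - 460γ^2 + 46656 = 0. So γ is a root of x^4 - 460x^2 + 46656. This polynomial is irreducible over Q: it has no rational root (each ±√7 ± √223 is irrational), and any factorization into two quadratics over Q would force √(1561) ∈ Q (pairing opposite roots) or √7, √223 ∈ Q (other pairings), all impossible. Hence [Q(γ):Q] = 4 = [Q(√7, √223):Q], so Q(γ) = Q(√7, √223).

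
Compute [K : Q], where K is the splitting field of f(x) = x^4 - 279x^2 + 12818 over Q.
[K : Q] = 4

Solving the quadratic in x^2: x^2 = (279 ± √(279^2 - 4·12818))/2 = (279 ± √26569)/2 = (279 ± 163)/2, giving x^2 = 58 or x^2 = 221. So f(x) = (x^2 - 58)(x^2 - 221) and the roots of f are ±√58, ±√221. Hence the splitting field is K = Q(√58, √221). Since 58 and 221 are distinct squarefree integers > 1, their product 12818 is not a perfect square, so √221 ∉ Q(√58). By the tower law [K:Q] = [Q(√58,√221):Q(√58)] · [Q(√58):Q] = 2 · 2 = 4.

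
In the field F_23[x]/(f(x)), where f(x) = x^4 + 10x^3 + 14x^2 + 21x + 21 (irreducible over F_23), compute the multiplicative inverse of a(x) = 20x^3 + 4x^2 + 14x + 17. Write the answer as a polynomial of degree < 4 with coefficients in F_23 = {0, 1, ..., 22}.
a(x)^(-1) ≡ x^3 + 14x^2 + 4x + 10 (mod f(x))

Since f is irreducible over F_23, F_23[x]/(f) is a field and a(x) ≠ 0 has an inverse. Apply the extended Euclidean algorithm to f(x) and a(x) in F_23[x]: f(x) = (15x + 9)·a(x) + (21x^2 + 8x + 6);  a(x) = (13x + 4)·(21x^2 + 8x + 6) + (19x + 16);  (21x^2 + 8x + 6) = (12x)·(19x + 16) + (6). The last nonzero remainder is the constant 6 = gcd(f, a) in F_23. Back-substituting through the division chain expresses 6 = s(x)·a(x) + t(x)·f(x) with s(x) ≡ 6x^3 + 15x^2 + x + 14 (mod f), so (6x^3 + 15x^2 + x + 14)·a(x) ≡ 6 (mod f). Multiplying by 6^(-1) ≡ 4 in F_23 gives a(x)^(-1) ≡ 4·(6x^3 + 15x^2 + x + 14) ≡ x^3 + 14x^2 + 4x + 10 (mod f). Check: (20x^3 + 4x^2 + 14x + 17)·(x^3 + 14x^2 + 4x + 10) = 20x^6 + 8x^5 + 12x^4 + 15x^3 + 12x^2 + x + 9 ≡ 1 (mod x^4 + 10x^3 + 14x^2 + 21x + 21).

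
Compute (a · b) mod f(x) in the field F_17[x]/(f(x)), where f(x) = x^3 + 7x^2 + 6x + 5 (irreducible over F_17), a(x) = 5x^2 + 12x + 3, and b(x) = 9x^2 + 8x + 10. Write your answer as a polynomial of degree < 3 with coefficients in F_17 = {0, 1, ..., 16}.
a · b ≡ x^2 + 3x + 15 (mod f(x))

Multiply in F_17[x]: a(x)·b(x) = (5x^2 + 12x + 3)·(9x^2 + 8x + 10) = 11x^4 + 12x^3 + 3x^2 + 8x + 13. This has degree ≥ 3, so divide by f(x) over F_17: 11x^4 + 12x^3 + 3x^2 + 8x + 13 = (11x + 3)·(x^3 + 7x^2 + 6x + 5) + (x^2 + 3x + 15). Hence a·b ≡ x^2 + 3x + 15 (mod f). (F_17[x]/(f) is a field with 17^3 = 4913 elements since f is irreducible of degree 3.)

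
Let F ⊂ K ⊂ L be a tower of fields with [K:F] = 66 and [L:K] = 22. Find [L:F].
[L:F] = 1452

The tower law says that for any tower of field extensions F ⊂ K ⊂ L with finite degrees, [L:F] = [L:K] · [K:F]. Here this gives [L:F] = 22 · 66 = 1452.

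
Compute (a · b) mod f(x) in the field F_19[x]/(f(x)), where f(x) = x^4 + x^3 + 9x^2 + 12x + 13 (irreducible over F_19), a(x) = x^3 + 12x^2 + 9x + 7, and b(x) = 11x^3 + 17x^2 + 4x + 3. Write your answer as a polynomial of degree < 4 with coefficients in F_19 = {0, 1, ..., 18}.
a · b ≡ 15x^3 + 4x^2 + 5x + 4 (mod f(x))

Multiply in F_19[x]: a(x)·b(x) = (x^3 + 12x^2 + 9x + 7)·(11x^3 + 17x^2 + 4x + 3) = 11x^6 + 16x^5 + 3x^4 + 15x^3 + x^2 + 17x + 2. This has degree ≥ 4, so divide by f(x) over F_19: 11x^6 + 16x^5 + 3x^4 + 15x^3 + x^2 + 17x + 2 = (11x^2 + 5x + 13)·(x^4 + x^3 + 9x^2 + 12x + 13) + (15x^3 + 4x^2 + 5x + 4). Hence a·b ≡ 15x^3 + 4x^2 + 5x + 4 (mod f). (F_19[x]/(f) is a field with 19^4 = 130321 elements since f is irreducible of degree 4.)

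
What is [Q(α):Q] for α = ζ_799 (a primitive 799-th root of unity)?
[Q(α):Q] = 736

The minimal polynomial of ζ_799 over Q is the 799-th cyclotomic polynomial Φ_799(x), which is irreducible over Q and has degree φ(799) = 736. Hence [Q(α):Q] = φ(799) = 736.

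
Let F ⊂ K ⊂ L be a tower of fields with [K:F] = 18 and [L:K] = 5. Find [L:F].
[L:F] = 90

The tower law says that for any tower of field extensions F ⊂ K ⊂ L with finite degrees, [L:F] = [L:K] · [K:F]. Here this gives [L:F] = 5 · 18 = 90.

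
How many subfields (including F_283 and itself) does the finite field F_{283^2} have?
F_{283^2} has 2 subfields

The subfields of F_{p^n} are exactly the fields F_{p^d} for d | n (each is the fixed field of the unique index-d subgroup of Gal(F_{p^n}/F_p) ≅ Z/nZ). The divisors of n = 2 are {1, 2}, giving 2 subfields: F_{283^1}, F_{283^2}.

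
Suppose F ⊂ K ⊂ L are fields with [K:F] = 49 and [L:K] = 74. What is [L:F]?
[L:F] = 3626

The tower law says that for any tower of field extensions F ⊂ K ⊂ L with finite degrees, [L:F] = [L:K] · [K:F]. Here this gives [L:F] = 74 · 49 = 3626.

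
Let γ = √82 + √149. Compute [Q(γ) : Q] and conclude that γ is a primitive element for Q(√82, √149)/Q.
[Q(γ) : Q] = 4 (equivalently, Q(γ) = Q(√82, √149))

Obviously Q(γ) ⊆ Q(√82, √149), and [Q(√82, √149):Q] = 4 (since 82, 149 are distinct squarefree integers > 1 with 12218 not a perfect square). To show equality we compute the minimal polynomial of γ. From γ = √82 + √149: γ^2 = 82 + 2√(12218) + 149 = 231 + 2√(12218), so γ^2 - 231 = 2√(12218); squaring, (γ^2 - 231)^2 = 4·12218, i.e. γ^4 - 462γ^2 + 53361 - 48872 = 0, i.e. γ^4 - 462γ^2 + 4489 = 0. So γ is a root of x^4 - 462x^2 + 4489. This polynomial is irreducible over Q: it has no rational root (each ±√82 ± √149 is irrational), and any factorization into two quadratics over Q would force √(12218) ∈ Q (pairing opposite roots) or √82, √149 ∈ Q (other pairings), all impossible. Hence [Q(γ):Q] = 4 = [Q(√82, √149):Q], so Q(γ) = Q(√82, √149).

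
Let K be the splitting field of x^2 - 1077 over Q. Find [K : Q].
[K : Q] = 2

f(x) = x^2 - 1077 factors as (x - √1077)(x + √1077). The splitting field is K = Q(√1077). Since 1077 is squarefree and > 1, it is not a perfect square, so x^2 - 1077 is irreducible over Q and [Q(√1077) : Q] = 2. Hence [K : Q] = 2.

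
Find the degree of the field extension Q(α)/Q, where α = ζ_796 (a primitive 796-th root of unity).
[Q(α):Q] = 396

The minimal polynomial of ζ_796 over Q is the 796-th cyclotomic polynomial Φ_796(x), which is irreducible over Q and has degree φ(796) = 396. Hence [Q(α):Q] = φ(796) = 396.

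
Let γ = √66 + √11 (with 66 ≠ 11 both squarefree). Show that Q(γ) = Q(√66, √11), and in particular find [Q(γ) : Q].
[Q(γ) : Q] = 4 (equivalently, Q(γ) = Q(√66, √11))

Obviously Q(γ) ⊆ Q(√66, √11), and [Q(√66, √11):Q] = 4 (since 66, 11 are distinct squarefree integers > 1 with 726 not a perfect square). To show equality we compute the minimal polynomial of γ. From γ = √66 + √11: γ^2 = 66 + 2√(726) + 11 = 77 + 2√(726), so γ^2 - 77 = 2√(726); squaring, (γ^2 - 77)^2 = 4·726, i.e. γ^4 - 154γ^2 + 5929 - 2904 = 0, i.e. γ^4 - 154γ^2 + 3025 = 0. So γ is a root of x^4 - 154x^2 + 3025. This polynomial is irreducible over Q: it has no rational root (each ±√66 ± √11 is irrational), and any factorization into two quadratics over Q would force √(726) ∈ Q (pairing opposite roots) or √66, √11 ∈ Q (other pairings), all impossible. Hence [Q(γ):Q] = 4 = [Q(√66, √11):Q], so Q(γ) = Q(√66, √11).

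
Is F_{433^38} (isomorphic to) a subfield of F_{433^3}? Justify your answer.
No: F_{433^38} is not a subfield of F_{433^3}

F_{p^m} embeds in F_{p^n} iff m | n. Here 38 ∤ 3 (since 3 = 0·38 + 3 with remainder 3 ≠ 0), so F_{433^38} is not a subfield of F_{433^3}. Equivalently: if it were, the tower law would give 38 = [F_{433^38}:F_433] dividing [F_{433^3}:F_433] = 3, contradiction.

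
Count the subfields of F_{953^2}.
F_{953^2} has 2 subfields

The subfields of F_{p^n} are exactly the fields F_{p^d} for d | n (each is the fixed field of the unique index-d subgroup of Gal(F_{p^n}/F_p) ≅ Z/nZ). The divisors of n = 2 are {1, 2}, giving 2 subfields: F_{953^1}, F_{953^2}.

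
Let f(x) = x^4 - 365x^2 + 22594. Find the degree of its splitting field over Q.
[K : Q] = 4

Solving the quadratic in x^2: x^2 = (365 ± √(365^2 - 4·22594))/2 = (365 ± √42849)/2 = (365 ± 207)/2, giving x^2 = 286 or x^2 = 79. So f(x) = (x^2 - 286)(x^2 - 79) and the roots of f are ±√286, ±√79. Hence the splitting field is K = Q(√286, √79). Since 286 and 79 are distinct squarefree integers > 1, their product 22594 is not a perfect square, so √79 ∉ Q(√286). By the tower law [K:Q] = [Q(√286,√79):Q(√286)] · [Q(√286):Q] = 2 · 2 = 4.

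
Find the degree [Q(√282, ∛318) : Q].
[Q(√282, ∛318) : Q] = 6

Let L = Q(√282, ∛318). Since Q(√282) ⊂ L and [Q(√282):Q] = 2, the tower law gives 2 | [L:Q]. Likewise Q(∛318) ⊂ L with [Q(∛318):Q] = 3 (because 318 is not a perfect cube), so 3 | [L:Q]. As gcd(2,3) = 1, [L:Q] is divisible by 6. Conversely L is generated over Q by √282 and ∛318, so [L:Q] ≤ 2·3 = 6. Therefore [Q(√282, ∛318) : Q] = 6.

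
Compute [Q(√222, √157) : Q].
[Q(√222, √157) : Q] = 4

[Q(√222):Q] = 2 (min poly x^2 - 222, irreducible since 222 is squarefree > 1). For the top step, suppose √157 ∈ Q(√222), say √157 = c + d√222 with c, d ∈ Q. Squaring: 157 = c^2 + 222d^2 + 2cd√222. Since √222 ∉ Q this forces 2cd = 0. If d = 0 then √157 = c ∈ Q, contradicting 157 squarefree > 1. If c = 0 then 157 = 222d^2, so 222·157 = (222d)^2 is a perfect square in Q — but 222·157 = 34854 is not a perfect square (since 222 and 157 are distinct squarefree integers). Contradiction. Hence √157 ∉ Q(√222), so x^2 - 157 stays irreducible over Q(√222) and [Q(√222, √157) : Q(√222)] = 2. By the tower law, [Q(√222, √157) : Q] = 2 · 2 = 4.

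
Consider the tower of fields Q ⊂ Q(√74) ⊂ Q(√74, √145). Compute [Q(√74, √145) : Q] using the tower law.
[Q(√74, √145) : Q] = 4

[Q(√74):Q] = 2 (min poly x^2 - 74, irreducible since 74 is squarefree > 1). For the top step, suppose √145 ∈ Q(√74), say √145 = c + d√74 with c, d ∈ Q. Squaring: 145 = c^2 + 74d^2 + 2cd√74. Since √74 ∉ Q this forces 2cd = 0. If d = 0 then √145 = c ∈ Q, contradicting 145 squarefree > 1. If c = 0 then 145 = 74d^2, so 74·145 = (74d)^2 is a perfect square in Q — but 74·145 = 10730 is not a perfect square (since 74 and 145 are distinct squarefree integers). Contradiction. Hence √145 ∉ Q(√74), so x^2 - 145 stays irreducible over Q(√74) and [Q(√74, √145) : Q(√74)] = 2. By the tower law, [Q(√74, √145) : Q] = 2 · 2 = 4.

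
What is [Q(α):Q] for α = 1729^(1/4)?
[Q(α):Q] = 4

α is a root of x^4 - 1729. By Eisenstein's criterion at the prime p = 7 (which divides the constant term 1729 but p^2 = 49 does not, since 1729 is squarefree), x^4 - 1729 is irreducible over Q. Hence [Q(α):Q] = 4.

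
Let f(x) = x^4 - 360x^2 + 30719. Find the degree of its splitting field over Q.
[K : Q] = 4

Solving the quadratic in x^2: x^2 = (360 ± √(360^2 - 4·30719))/2 = (360 ± √6724)/2 = (360 ± 82)/2, giving x^2 = 139 or x^2 = 221. So f(x) = (x^2 - 139)(x^2 - 221) and the roots of f are ±√139, ±√221. Hence the splitting field is K = Q(√139, √221). Since 139 and 221 are distinct squarefree integers > 1, their product 30719 is not a perfect square, so √221 ∉ Q(√139). By the tower law [K:Q] = [Q(√139,√221):Q(√139)] · [Q(√139):Q] = 2 · 2 = 4.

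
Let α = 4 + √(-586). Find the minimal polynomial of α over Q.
m_α(x) = x^2 - 8x + 602

From α - 4 = √(-586), squaring gives (α - 4)^2 = -586, i.e. α^2 - 8α + 16 = -586, so α^2 - 8α + 602 = 0. The discriminant of x^2 - 8x + 602 is (-8)^2 - 4·(602) = 64 - 2408 = -2344, and 4·(-586) is not a perfect square in Q since -586 is squarefree and ≠ 1. Hence x^2 - 8x + 602 is irreducible over Q and is the minimal polynomial of α.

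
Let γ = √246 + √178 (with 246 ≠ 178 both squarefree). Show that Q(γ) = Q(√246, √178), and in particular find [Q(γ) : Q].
[Q(γ) : Q] = 4 (equivalently, Q(γ) = Q(√246, √178))

Obviously Q(γ) ⊆ Q(√246, √178), and [Q(√246, √178):Q] = 4 (since 246, 178 are distinct squarefree integers > 1 with 43788 not a perfect square). To show equality we compute the minimal polynomial of γ. From γ = √246 + √178: γ^2 = 246 + 2√(43788) + 178 = 424 + 2√(43788), so γ^2 - 424 = 2√(43788); squaring, (γ^2 - 424)^2 = 4·43788, i.e. γ^4 - 848γ^2 + 179776 - 175152 = 0, i.e. γ^4 - 848γ^2 + 4624 = 0. So γ is a root of x^4 - 848x^2 + 4624. This polynomial is irreducible over Q: it has no rational root (each ±√246 ± √178 is irrational), and any factorization into two quadratics over Q would force √(43788) ∈ Q (pairing opposite roots) or √246, √178 ∈ Q (other pairings), all impossible. Hence [Q(γ):Q] = 4 = [Q(√246, √178):Q], so Q(γ) = Q(√246, √178).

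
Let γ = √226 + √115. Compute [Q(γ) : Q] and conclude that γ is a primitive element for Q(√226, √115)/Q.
[Q(γ) : Q] = 4 (equivalently, Q(γ) = Q(√226, √115))

Obviously Q(γ) ⊆ Q(√226, √115), and [Q(√226, √115):Q] = 4 (since 226, 115 are distinct squarefree integers > 1 with 25990 not a perfect square). To show equality we compute the minimal polynomial of γ. From γ = √226 + √115: γ^2 = 226 + 2√(25990) + 115 = 341 + 2√(25990), so γ^2 - 341 = 2√(25990); squaring, (γ^2 - 341)^2 = 4·25990, i.e. γ^4 - 682γ^2 + 116281 - 103960 = 0, i.e. γ^4 - 682γ^2 + 12321 = 0. So γ is a root of x^4 - 682x^2 + 12321. This polynomial is irreducible over Q: it has no rational root (each ±√226 ± √115 is irrational), and any factorization into two quadratics over Q would force √(25990) ∈ Q (pairing opposite roots) or √226, √115 ∈ Q (other pairings), all impossible. Hence [Q(γ):Q] = 4 = [Q(√226, √115):Q], so Q(γ) = Q(√226, √115).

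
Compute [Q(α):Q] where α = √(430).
[Q(α):Q] = 2

[Q(α):Q] equals the degree of the minimal polynomial of α. Here α^2 = 430 and x^2 - 430 is irreducible (d = 430 is squarefree, ≠ 1, hence not a square), so deg(m_α) = 2. Thus [Q(α):Q] = 2.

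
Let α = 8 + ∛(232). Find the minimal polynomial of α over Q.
m_α(x) = x^3 - 24x^2 + 192x - 744

Set β = α - 8 = ∛(232), so β^3 = 232. Then (α - 8)^3 - 232 = 0, i.e. α is a root of g(x) = (x - 8)^3 - 232 = x^3 - 24x^2 + 192x - 744. Since g(x) = h(x - 8) where h(x) = x^3 - 232, and h is irreducible over Q (because 232 is not a perfect cube, so h has no rational root, and a monic cubic with no rational root is irreducible), g is also irreducible (irreducibility is preserved under the substitution x → x - 8). Hence m_α(x) = x^3 - 24x^2 + 192x - 744.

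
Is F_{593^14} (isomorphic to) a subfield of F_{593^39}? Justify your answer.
No: F_{593^14} is not a subfield of F_{593^39}

F_{p^m} embeds in F_{p^n} iff m | n. Here 14 ∤ 39 (since 39 = 2·14 + 11 with remainder 11 ≠ 0), so F_{593^14} is not a subfield of F_{593^39}. Equivalently: if it were, the tower law would give 14 = [F_{593^14}:F_593] dividing [F_{593^39}:F_593] = 39, contradiction.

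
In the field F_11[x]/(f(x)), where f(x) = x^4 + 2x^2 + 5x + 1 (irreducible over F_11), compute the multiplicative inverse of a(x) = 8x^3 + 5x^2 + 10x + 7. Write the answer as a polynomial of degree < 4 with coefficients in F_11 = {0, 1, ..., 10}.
a(x)^(-1) ≡ 7x^3 + 9x^2 + 10 (mod f(x))

Since f is irreducible over F_11, F_11[x]/(f) is a field and a(x) ≠ 0 has an inverse. Apply the extended Euclidean algorithm to f(x) and a(x) in F_11[x]: f(x) = (7x + 8)·a(x) + (2x^2 + 8x);  a(x) = (4x + 3)·(2x^2 + 8x) + (8x + 7);  (2x^2 + 8x) = (3x + 8)·(8x + 7) + (10). The last nonzero remainder is the constant 10 = gcd(f, a) in F_11. Back-substituting through the division chain expresses 10 = s(x)·a(x) + t(x)·f(x) with s(x) ≡ 4x^3 + 2x^2 + 1 (mod f), so (4x^3 + 2x^2 + 1)·a(x) ≡ 10 (mod f). Multiplying by 10^(-1) ≡ 10 in F_11 gives a(x)^(-1) ≡ 10·(4x^3 + 2x^2 + 1) ≡ 7x^3 + 9x^2 + 10 (mod f). Check: (8x^3 + 5x^2 + 10x + 7)·(7x^3 + 9x^2 + 10) = x^6 + 8x^5 + 5x^4 + 10x^3 + 3x^2 + x + 4 ≡ 1 (mod x^4 + 2x^2 + 5x + 1).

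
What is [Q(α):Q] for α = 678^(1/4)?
[Q(α):Q] = 4

α is a root of x^4 - 678. By Eisenstein's criterion at the prime p = 2 (which divides the constant term 678 but p^2 = 4 does not, since 678 is squarefree), x^4 - 678 is irreducible over Q. Hence [Q(α):Q] = 4.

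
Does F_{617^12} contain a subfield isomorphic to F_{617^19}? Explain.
No: F_{617^19} is not a subfield of F_{617^12}

F_{p^m} embeds in F_{p^n} iff m | n. Here 19 ∤ 12 (since 12 = 0·19 + 12 with remainder 12 ≠ 0), so F_{617^19} is not a subfield of F_{617^12}. Equivalently: if it were, the tower law would give 19 = [F_{617^19}:F_617] dividing [F_{617^12}:F_617] = 12, contradiction.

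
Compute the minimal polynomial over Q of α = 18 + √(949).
m_α(x) = x^2 - 36x - 625

From α - 18 = √(949), squaring gives (α - 18)^2 = 949, i.e. α^2 - 36α + 324 = 949, so α^2 - 36α - 625 = 0. The discriminant of x^2 - 36x - 625 is (-36)^2 - 4·(-625) = 1296 + 2500 = 3796, and 4·(949) is not a perfect square in Q since 949 is squarefree and ≠ 1. Hence x^2 - 36x - 625 is irreducible over Q and is the minimal polynomial of α.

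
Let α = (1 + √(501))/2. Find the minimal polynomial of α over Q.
m_α(x) = x^2 - x - 125

From 2α - 1 = √(501), squaring gives (2α - 1)^2 = 501, i.e. 4α^2 - 4α + 1 = 501, so α^2 - α + (1 - 501)/4 = 0. Since 501 ≡ 1 (mod 4), (1 - 501)/4 = -125 ∈ Z. The polynomial x^2 - x - 125 has discriminant 1 - 4·(-125) = 501, which is not a perfect square in Q (d = 501 is squarefree and ≠ 1), so x^2 - x - 125 is irreducible over Q. It is the minimal polynomial of α.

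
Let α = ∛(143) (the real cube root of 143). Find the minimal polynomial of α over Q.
m_α(x) = x^3 - 143

α satisfies α^3 = 143, so x^3 - 143 annihilates α. By the rational root test, a rational root p/q (in lowest terms) of x^3 - 143 would satisfy p^3 = 143 q^3, forcing q = 1 and p^3 = 143; but 143 is not a perfect cube, contradiction. A monic cubic over Q with no rational root is irreducible (any nontrivial factorization would include a linear factor). Hence x^3 - 143 is the minimal polynomial of α, and in particular [Q(α):Q] = 3.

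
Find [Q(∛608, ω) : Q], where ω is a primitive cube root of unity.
[Q(∛608, ω) : Q] = 6

[Q(∛608):Q] = 3 (min poly x^3 - 608, irreducible since 608 is not a perfect cube). [Q(ω):Q] = 2 (min poly x^2 + x + 1). Since Q(∛608) ⊂ R and ω ∉ R, we have ω ∉ Q(∛608), so x^2 + x + 1 remains irreducible over Q(∛608) and [Q(∛608, ω) : Q(∛608)] = 2. By the tower law, [Q(∛608, ω) : Q] = 3 · 2 = 6. (In fact Q(∛608, ω) is the splitting field of x^3 - 608 over Q.)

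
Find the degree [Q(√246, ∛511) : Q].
[Q(√246, ∛511) : Q] = 6

Let L = Q(√246, ∛511). Since Q(√246) ⊂ L and [Q(√246):Q] = 2, the tower law gives 2 | [L:Q]. Likewise Q(∛511) ⊂ L with [Q(∛511):Q] = 3 (because 511 is not a perfect cube), so 3 | [L:Q]. As gcd(2,3) = 1, [L:Q] is divisible by 6. Conversely L is generated over Q by √246 and ∛511, so [L:Q] ≤ 2·3 = 6. Therefore [Q(√246, ∛511) : Q] = 6.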